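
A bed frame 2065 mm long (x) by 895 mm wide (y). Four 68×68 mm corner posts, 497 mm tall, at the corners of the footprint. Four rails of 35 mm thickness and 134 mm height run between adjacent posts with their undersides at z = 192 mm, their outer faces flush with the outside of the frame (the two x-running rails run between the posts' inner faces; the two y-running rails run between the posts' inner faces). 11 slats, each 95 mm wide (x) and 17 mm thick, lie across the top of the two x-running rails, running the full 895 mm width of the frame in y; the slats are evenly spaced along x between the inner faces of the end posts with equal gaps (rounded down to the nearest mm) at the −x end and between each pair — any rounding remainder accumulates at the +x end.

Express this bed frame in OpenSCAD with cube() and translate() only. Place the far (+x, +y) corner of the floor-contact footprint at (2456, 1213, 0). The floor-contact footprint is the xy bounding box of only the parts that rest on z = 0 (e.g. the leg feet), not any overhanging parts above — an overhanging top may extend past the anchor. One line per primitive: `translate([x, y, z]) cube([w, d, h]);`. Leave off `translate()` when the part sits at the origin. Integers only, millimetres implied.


// slat z = rail_z + rail_h = 192 + 134 = 326
// slat gap = ⌊(1929 − 11·95) / 12⌋ = 73
translate([391, 318, 0]) cube([68, 68, 497]);
translate([391, 1145, 0]) cube([68, 68, 497]);
translate([2388, 318, 0]) cube([68, 68, 497]);
translate([2388, 1145, 0]) cube([68, 68, 497]);
translate([459, 318, 192]) cube([1929, 35, 134]);
translate([459, 1178, 192]) cube([1929, 35, 134]);
translate([391, 386, 192]) cube([35, 759, 134]);
translate([2421, 386, 192]) cube([35, 759, 134]);
translate([532, 318, 326]) cube([95, 895, 17]);
translate([700, 318, 326]) cube([95, 895, 17]);
translate([868, 318, 326]) cube([95, 895, 17]);
translate([1036, 318, 326]) cube([95, 895, 17]);
translate([1204, 318, 326]) cube([95, 895, 17]);
translate([1372, 318, 326]) cube([95, 895, 17]);
translate([1540, 318, 326]) cube([95, 895, 17]);
translate([1708, 318, 326]) cube([95, 895, 17]);
translate([1876, 318, 326]) cube([95, 895, 17]);
translate([2044, 318, 326]) cube([95, 895, 17]);
translate([2212, 318, 326]) cube([95, 895, 17]);


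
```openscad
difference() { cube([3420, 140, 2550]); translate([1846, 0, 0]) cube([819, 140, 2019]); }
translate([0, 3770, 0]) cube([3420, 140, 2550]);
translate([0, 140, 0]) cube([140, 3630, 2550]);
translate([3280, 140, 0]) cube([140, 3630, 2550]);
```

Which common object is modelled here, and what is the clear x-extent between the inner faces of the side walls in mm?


A single room. The interior width is 3140 mm.

Four walls enclosing a rectangle with a door in the front wall — a room. Outside width 3420 minus two 140 mm walls gives 3140 mm.


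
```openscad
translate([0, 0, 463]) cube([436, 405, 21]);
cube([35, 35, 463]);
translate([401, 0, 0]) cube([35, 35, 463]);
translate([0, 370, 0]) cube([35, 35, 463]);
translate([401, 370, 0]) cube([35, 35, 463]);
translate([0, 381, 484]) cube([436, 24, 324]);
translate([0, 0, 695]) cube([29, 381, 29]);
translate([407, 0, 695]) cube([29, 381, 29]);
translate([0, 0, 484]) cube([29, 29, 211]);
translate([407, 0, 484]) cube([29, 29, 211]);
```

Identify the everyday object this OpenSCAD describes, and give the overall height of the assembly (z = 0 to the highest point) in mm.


A chair. The overall height is 808 mm.

A slab on four corner posts with a tall panel at the back — a chair. The seat slab sits at z = 463 with thickness 21, and the 324 mm backrest starts at the seat top, so the overall height is 463 + 21 + 324 = 808 mm.


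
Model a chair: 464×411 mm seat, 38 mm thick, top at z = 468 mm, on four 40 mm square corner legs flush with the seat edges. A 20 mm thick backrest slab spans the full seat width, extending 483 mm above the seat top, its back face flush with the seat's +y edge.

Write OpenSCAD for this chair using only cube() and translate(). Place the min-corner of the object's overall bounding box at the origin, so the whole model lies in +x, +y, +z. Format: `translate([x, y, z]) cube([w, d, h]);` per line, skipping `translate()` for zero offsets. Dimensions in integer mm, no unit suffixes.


// leg_h = 468 - 38 = 430
translate([0, 0, 430]) cube([464, 411, 38]);
cube([40, 40, 430]);
translate([424, 0, 0]) cube([40, 40, 430]);
translate([0, 371, 0]) cube([40, 40, 430]);
translate([424, 371, 0]) cube([40, 40, 430]);
translate([0, 391, 468]) cube([464, 20, 483]);


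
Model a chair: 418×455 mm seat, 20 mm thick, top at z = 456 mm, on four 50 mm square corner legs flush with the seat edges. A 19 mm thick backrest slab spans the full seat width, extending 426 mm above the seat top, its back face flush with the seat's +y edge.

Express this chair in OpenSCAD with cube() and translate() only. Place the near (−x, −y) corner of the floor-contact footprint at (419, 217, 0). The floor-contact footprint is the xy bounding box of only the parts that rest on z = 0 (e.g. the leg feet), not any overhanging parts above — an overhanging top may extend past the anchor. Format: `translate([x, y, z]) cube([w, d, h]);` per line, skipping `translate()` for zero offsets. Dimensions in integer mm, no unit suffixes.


translate([419, 217, 436]) cube([418, 455, 20]);
translate([419, 217, 0]) cube([50, 50, 436]);
translate([787, 217, 0]) cube([50, 50, 436]);
translate([419, 622, 0]) cube([50, 50, 436]);
translate([787, 622, 0]) cube([50, 50, 436]);
translate([419, 653, 456]) cube([418, 19, 426]);


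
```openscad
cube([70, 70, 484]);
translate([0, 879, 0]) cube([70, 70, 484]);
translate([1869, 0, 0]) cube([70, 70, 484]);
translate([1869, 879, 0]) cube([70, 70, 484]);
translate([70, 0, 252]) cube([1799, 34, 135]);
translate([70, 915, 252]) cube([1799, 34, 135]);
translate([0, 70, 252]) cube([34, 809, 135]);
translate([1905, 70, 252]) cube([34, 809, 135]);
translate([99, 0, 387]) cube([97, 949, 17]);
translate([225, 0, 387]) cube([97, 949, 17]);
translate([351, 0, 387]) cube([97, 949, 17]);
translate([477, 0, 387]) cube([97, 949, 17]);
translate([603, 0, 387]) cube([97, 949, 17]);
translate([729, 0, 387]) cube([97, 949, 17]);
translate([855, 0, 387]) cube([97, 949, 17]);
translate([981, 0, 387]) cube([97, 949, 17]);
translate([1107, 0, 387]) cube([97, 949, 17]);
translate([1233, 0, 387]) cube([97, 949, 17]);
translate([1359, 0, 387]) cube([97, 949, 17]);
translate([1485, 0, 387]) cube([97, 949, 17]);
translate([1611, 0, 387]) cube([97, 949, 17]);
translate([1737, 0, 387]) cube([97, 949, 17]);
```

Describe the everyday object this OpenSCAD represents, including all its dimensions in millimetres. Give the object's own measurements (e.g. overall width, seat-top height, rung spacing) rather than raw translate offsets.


A bed frame 1939 mm long (x) by 949 mm wide (y). Four 70×70 mm corner posts, 484 mm tall, at the corners of the footprint. Four rails of 34 mm thickness and 135 mm height run between adjacent posts with their undersides at z = 252 mm, their outer faces flush with the outside of the frame (the two x-running rails run between the posts' inner faces; the two y-running rails run between the posts' inner faces). 14 slats, each 97 mm wide (x) and 17 mm thick, lie across the top of the two x-running rails, running the full 949 mm width of the frame in y; along x they sit between the end posts with a 29 mm gap after the −x posts and between neighbouring slats, leaving 35 mm before the +x posts.


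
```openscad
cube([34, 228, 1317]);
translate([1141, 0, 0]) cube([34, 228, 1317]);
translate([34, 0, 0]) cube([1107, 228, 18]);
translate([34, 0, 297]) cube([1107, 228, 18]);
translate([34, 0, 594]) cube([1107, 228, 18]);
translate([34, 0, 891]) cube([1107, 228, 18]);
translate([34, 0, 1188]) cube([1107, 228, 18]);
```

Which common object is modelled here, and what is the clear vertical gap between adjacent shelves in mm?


A bookshelf. The clear shelf gap is 279 mm.

Two tall side panels with 5 horizontal boards between them — a bookshelf. The first two shelf undersides are at z = 0 and z = 297; with shelf thickness 18, the clear gap is 297 − 0 − 18 = 279 mm.


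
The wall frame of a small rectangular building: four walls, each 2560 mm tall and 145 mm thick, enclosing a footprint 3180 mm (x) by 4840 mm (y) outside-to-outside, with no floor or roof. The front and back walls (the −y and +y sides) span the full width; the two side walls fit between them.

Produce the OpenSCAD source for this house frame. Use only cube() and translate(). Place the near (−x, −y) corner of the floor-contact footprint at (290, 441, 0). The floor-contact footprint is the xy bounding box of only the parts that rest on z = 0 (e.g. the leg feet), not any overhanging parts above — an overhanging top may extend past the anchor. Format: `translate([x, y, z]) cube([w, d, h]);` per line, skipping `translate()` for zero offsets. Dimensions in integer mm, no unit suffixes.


translate([290, 441, 0]) cube([3180, 145, 2560]);
translate([290, 5136, 0]) cube([3180, 145, 2560]);
translate([290, 586, 0]) cube([145, 4550, 2560]);
translate([3325, 586, 0]) cube([145, 4550, 2560]);


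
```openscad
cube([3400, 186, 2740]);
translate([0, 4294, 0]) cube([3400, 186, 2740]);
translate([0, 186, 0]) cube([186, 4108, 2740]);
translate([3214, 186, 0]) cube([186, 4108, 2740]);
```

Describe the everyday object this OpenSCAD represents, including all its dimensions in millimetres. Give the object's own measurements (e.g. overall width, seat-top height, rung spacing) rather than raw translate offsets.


The wall frame of a small rectangular building: four walls, each 2740 mm tall and 186 mm thick, enclosing a footprint 3400 mm (x) by 4480 mm (y) outside-to-outside, with no floor or roof. The front and back walls (the −y and +y sides) span the full width; the two side walls fit between them.


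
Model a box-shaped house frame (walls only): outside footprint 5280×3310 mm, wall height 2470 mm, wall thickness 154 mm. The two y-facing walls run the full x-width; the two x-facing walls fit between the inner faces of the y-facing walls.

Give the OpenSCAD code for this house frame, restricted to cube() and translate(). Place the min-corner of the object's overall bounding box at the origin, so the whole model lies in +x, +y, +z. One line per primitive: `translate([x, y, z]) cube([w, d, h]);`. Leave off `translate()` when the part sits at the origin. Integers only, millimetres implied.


cube([5280, 154, 2470]);
translate([0, 3156, 0]) cube([5280, 154, 2470]);
translate([0, 154, 0]) cube([154, 3002, 2470]);
translate([5126, 154, 0]) cube([154, 3002, 2470]);


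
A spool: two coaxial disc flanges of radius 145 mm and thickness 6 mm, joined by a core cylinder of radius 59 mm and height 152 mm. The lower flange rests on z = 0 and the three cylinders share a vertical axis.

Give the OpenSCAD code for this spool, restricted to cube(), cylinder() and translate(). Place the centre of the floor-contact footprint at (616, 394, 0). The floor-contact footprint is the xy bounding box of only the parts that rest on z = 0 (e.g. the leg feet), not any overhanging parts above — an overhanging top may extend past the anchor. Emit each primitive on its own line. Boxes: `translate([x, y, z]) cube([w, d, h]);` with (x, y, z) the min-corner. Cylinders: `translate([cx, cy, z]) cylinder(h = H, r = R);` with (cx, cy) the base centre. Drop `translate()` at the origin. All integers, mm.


translate([616, 394, 0]) cylinder(h = 6, r = 145);
translate([616, 394, 6]) cylinder(h = 152, r = 59);
translate([616, 394, 158]) cylinder(h = 6, r = 145);


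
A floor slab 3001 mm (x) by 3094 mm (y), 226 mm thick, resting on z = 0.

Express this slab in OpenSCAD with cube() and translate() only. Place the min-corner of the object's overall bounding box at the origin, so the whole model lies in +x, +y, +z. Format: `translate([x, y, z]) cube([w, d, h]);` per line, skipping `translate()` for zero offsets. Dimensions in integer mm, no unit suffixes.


cube([3001, 3094, 226]);


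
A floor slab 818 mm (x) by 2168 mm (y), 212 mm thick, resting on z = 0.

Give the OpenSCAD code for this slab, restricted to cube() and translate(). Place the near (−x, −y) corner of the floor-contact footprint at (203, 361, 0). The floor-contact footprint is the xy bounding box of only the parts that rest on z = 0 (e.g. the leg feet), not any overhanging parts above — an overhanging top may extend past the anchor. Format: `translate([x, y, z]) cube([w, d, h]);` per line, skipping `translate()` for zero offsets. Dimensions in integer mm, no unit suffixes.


translate([203, 361, 0]) cube([818, 2168, 212]);


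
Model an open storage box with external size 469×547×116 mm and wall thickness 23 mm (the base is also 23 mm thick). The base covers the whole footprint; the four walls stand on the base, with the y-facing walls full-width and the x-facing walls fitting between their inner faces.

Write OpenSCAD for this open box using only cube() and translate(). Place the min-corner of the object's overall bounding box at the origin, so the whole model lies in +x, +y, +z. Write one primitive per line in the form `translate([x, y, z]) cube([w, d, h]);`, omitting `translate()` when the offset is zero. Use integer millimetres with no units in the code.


cube([469, 547, 23]);
translate([0, 0, 23]) cube([469, 23, 93]);
translate([0, 524, 23]) cube([469, 23, 93]);
translate([0, 23, 23]) cube([23, 501, 93]);
translate([446, 23, 23]) cube([23, 501, 93]);


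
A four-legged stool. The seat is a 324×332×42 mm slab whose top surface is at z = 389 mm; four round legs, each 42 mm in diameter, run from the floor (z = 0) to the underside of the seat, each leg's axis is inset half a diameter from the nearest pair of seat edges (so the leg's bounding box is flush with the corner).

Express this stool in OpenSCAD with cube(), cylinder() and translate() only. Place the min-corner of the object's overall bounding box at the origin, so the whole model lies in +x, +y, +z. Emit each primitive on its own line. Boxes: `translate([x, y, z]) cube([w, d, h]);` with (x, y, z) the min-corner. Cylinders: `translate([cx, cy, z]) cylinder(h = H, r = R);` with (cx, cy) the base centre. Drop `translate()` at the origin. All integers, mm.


translate([0, 0, 347]) cube([324, 332, 42]);
translate([21, 21, 0]) cylinder(h = 347, r = 21);
translate([303, 21, 0]) cylinder(h = 347, r = 21);
translate([21, 311, 0]) cylinder(h = 347, r = 21);
translate([303, 311, 0]) cylinder(h = 347, r = 21);


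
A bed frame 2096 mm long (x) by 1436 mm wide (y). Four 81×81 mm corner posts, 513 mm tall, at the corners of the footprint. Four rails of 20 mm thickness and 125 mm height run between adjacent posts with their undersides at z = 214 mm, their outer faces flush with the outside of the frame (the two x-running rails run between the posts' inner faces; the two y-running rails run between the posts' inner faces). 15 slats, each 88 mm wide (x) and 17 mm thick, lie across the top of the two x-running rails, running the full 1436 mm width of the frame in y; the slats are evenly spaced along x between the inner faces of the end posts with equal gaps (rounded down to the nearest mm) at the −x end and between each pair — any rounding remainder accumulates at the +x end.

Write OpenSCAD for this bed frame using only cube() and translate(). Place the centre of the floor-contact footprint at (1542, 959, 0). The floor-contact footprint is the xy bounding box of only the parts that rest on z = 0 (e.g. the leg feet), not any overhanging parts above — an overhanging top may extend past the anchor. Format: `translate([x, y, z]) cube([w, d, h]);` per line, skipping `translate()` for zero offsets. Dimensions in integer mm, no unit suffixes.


translate([494, 241, 0]) cube([81, 81, 513]);
translate([494, 1596, 0]) cube([81, 81, 513]);
translate([2509, 241, 0]) cube([81, 81, 513]);
translate([2509, 1596, 0]) cube([81, 81, 513]);
translate([575, 241, 214]) cube([1934, 20, 125]);
translate([575, 1657, 214]) cube([1934, 20, 125]);
translate([494, 322, 214]) cube([20, 1274, 125]);
translate([2570, 322, 214]) cube([20, 1274, 125]);
translate([613, 241, 339]) cube([88, 1436, 17]);
translate([739, 241, 339]) cube([88, 1436, 17]);
translate([865, 241, 339]) cube([88, 1436, 17]);
translate([991, 241, 339]) cube([88, 1436, 17]);
translate([1117, 241, 339]) cube([88, 1436, 17]);
translate([1243, 241, 339]) cube([88, 1436, 17]);
translate([1369, 241, 339]) cube([88, 1436, 17]);
translate([1495, 241, 339]) cube([88, 1436, 17]);
translate([1621, 241, 339]) cube([88, 1436, 17]);
translate([1747, 241, 339]) cube([88, 1436, 17]);
translate([1873, 241, 339]) cube([88, 1436, 17]);
translate([1999, 241, 339]) cube([88, 1436, 17]);
translate([2125, 241, 339]) cube([88, 1436, 17]);
translate([2251, 241, 339]) cube([88, 1436, 17]);
translate([2377, 241, 339]) cube([88, 1436, 17]);


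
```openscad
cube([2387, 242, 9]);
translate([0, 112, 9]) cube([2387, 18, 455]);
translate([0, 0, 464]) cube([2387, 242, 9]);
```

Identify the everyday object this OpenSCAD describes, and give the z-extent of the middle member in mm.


An I-beam. The web height is 455 mm.

Two wide flanges with a thin centred web — an I-beam. Overall 473 mm minus two 9 mm flanges gives a web of 473 − 2·9 = 455 mm.


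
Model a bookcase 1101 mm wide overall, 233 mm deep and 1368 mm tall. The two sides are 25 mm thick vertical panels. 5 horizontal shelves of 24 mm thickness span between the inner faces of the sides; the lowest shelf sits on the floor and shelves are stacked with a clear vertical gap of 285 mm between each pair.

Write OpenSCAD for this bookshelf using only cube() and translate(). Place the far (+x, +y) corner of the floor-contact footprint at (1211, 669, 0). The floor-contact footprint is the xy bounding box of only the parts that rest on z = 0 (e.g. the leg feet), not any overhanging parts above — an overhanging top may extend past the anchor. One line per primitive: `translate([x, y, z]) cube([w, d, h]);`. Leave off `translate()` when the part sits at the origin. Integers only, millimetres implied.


translate([110, 436, 0]) cube([25, 233, 1368]);
translate([1186, 436, 0]) cube([25, 233, 1368]);
translate([135, 436, 0]) cube([1051, 233, 24]);
translate([135, 436, 309]) cube([1051, 233, 24]);
translate([135, 436, 618]) cube([1051, 233, 24]);
translate([135, 436, 927]) cube([1051, 233, 24]);
translate([135, 436, 1236]) cube([1051, 233, 24]);


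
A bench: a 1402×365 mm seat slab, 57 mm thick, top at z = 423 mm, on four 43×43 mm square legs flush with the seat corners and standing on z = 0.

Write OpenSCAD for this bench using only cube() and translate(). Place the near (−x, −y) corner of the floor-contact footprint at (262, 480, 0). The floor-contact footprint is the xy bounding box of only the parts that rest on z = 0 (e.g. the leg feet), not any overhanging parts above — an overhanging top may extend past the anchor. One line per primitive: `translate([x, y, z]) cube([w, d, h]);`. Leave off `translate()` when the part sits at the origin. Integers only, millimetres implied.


translate([262, 480, 366]) cube([1402, 365, 57]);
translate([262, 480, 0]) cube([43, 43, 366]);
translate([262, 802, 0]) cube([43, 43, 366]);
translate([1621, 480, 0]) cube([43, 43, 366]);
translate([1621, 802, 0]) cube([43, 43, 366]);


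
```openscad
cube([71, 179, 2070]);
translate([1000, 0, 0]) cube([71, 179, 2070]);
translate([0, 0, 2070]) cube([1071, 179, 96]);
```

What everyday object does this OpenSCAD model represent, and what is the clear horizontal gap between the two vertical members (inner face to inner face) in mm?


A door frame. The clear opening width is 929 mm.

Two 2070 mm tall posts with a header on top — a door frame. The left jamb is 71 mm wide at x = 0; the right jamb starts at x = 1000. The clear opening is 1000 − 71 = 929 mm.


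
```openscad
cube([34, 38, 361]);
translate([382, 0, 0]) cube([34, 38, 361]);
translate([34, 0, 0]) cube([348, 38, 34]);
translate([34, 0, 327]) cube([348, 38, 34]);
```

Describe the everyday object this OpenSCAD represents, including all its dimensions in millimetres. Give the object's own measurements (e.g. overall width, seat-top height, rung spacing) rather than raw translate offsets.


A rectangular picture frame lying in the x–z plane (depth along y). The opening is 348 mm wide (x) by 293 mm tall (z), surrounded by a border 34 mm wide on all four sides. The frame is 38 mm deep and is made of two full-height vertical stiles with two horizontal rails fitted between them.


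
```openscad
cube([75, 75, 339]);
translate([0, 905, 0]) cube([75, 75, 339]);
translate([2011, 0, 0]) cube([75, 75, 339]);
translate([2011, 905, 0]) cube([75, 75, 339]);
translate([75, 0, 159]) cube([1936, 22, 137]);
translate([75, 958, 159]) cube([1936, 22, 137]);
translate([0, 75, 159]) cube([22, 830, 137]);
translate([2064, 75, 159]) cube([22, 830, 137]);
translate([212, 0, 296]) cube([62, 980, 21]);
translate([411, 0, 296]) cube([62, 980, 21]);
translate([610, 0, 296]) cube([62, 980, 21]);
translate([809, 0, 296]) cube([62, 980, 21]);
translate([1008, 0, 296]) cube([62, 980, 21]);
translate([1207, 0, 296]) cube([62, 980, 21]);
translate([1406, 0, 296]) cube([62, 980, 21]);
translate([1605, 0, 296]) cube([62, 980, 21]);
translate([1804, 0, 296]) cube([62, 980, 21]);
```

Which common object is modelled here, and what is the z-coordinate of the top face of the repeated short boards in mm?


A bed frame. The slat-top height is 317 mm.

Four posts, four rails, and a row of slats — a bed frame. Slats sit on the rails at z = 159 + 137 = 296; with slat thickness 21, the top is 317 mm.


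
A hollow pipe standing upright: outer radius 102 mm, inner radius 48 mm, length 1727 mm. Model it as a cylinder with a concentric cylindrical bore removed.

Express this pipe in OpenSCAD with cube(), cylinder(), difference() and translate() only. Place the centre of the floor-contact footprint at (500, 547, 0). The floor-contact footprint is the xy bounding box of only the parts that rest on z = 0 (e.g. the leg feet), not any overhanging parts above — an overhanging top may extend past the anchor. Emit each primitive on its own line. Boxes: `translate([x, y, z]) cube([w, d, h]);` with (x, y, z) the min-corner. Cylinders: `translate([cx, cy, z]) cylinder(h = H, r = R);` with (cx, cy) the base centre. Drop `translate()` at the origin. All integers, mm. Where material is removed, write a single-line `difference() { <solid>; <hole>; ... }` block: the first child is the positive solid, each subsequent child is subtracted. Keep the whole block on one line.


difference() { translate([500, 547, 0]) cylinder(h = 1727, r = 102); translate([500, 547, 0]) cylinder(h = 1727, r = 48); }


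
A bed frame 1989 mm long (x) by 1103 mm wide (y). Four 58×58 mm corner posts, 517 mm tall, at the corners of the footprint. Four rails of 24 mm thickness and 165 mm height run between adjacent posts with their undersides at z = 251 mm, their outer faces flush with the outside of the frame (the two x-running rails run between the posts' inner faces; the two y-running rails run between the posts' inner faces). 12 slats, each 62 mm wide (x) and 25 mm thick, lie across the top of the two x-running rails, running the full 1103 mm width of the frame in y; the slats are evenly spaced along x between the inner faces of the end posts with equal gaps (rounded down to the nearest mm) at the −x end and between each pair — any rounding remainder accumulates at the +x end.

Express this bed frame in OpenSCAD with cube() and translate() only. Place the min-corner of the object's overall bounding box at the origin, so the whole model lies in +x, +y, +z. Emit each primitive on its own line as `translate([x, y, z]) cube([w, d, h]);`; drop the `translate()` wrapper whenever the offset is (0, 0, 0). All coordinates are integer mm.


cube([58, 58, 517]);
translate([0, 1045, 0]) cube([58, 58, 517]);
translate([1931, 0, 0]) cube([58, 58, 517]);
translate([1931, 1045, 0]) cube([58, 58, 517]);
translate([58, 0, 251]) cube([1873, 24, 165]);
translate([58, 1079, 251]) cube([1873, 24, 165]);
translate([0, 58, 251]) cube([24, 987, 165]);
translate([1965, 58, 251]) cube([24, 987, 165]);
translate([144, 0, 416]) cube([62, 1103, 25]);
translate([292, 0, 416]) cube([62, 1103, 25]);
translate([440, 0, 416]) cube([62, 1103, 25]);
translate([588, 0, 416]) cube([62, 1103, 25]);
translate([736, 0, 416]) cube([62, 1103, 25]);
translate([884, 0, 416]) cube([62, 1103, 25]);
translate([1032, 0, 416]) cube([62, 1103, 25]);
translate([1180, 0, 416]) cube([62, 1103, 25]);
translate([1328, 0, 416]) cube([62, 1103, 25]);
translate([1476, 0, 416]) cube([62, 1103, 25]);
translate([1624, 0, 416]) cube([62, 1103, 25]);
translate([1772, 0, 416]) cube([62, 1103, 25]);


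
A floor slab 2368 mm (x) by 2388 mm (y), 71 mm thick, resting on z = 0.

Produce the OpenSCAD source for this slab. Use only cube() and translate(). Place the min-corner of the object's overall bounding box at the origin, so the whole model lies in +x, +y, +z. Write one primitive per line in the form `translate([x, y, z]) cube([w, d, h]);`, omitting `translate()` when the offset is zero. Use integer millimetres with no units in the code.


cube([2368, 2388, 71]);


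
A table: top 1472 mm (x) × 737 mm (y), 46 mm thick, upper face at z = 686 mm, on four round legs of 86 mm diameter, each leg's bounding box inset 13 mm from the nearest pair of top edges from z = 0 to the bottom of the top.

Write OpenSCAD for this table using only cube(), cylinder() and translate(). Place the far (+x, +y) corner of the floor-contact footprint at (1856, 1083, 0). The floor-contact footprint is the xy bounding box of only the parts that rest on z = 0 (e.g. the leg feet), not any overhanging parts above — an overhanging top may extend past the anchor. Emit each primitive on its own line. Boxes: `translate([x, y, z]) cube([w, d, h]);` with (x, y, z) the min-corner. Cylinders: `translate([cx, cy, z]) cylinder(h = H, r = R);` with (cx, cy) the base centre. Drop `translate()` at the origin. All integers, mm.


translate([397, 359, 640]) cube([1472, 737, 46]);
translate([453, 415, 0]) cylinder(h = 640, r = 43);
translate([1813, 415, 0]) cylinder(h = 640, r = 43);
translate([453, 1040, 0]) cylinder(h = 640, r = 43);
translate([1813, 1040, 0]) cylinder(h = 640, r = 43);


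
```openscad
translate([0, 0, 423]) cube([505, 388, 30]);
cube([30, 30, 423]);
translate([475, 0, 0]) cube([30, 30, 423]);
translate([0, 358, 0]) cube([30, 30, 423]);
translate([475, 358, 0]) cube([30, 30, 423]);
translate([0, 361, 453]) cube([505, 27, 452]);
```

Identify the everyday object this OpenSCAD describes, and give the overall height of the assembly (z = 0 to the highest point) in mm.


A chair. The overall height is 905 mm.

A slab on four corner posts with a tall panel at the back — a chair. The seat slab sits at z = 423 with thickness 30, and the 452 mm backrest starts at the seat top, so the overall height is 423 + 30 + 452 = 905 mm.


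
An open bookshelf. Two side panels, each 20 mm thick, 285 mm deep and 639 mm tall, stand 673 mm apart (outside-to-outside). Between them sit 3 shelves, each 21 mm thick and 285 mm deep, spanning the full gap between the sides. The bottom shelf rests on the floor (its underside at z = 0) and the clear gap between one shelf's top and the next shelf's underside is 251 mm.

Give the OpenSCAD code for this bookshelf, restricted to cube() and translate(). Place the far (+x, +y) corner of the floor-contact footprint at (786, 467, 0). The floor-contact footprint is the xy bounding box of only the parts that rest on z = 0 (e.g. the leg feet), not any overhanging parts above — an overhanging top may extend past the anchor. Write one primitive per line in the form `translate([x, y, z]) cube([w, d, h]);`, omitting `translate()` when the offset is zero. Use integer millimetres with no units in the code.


translate([113, 182, 0]) cube([20, 285, 639]);
translate([766, 182, 0]) cube([20, 285, 639]);
translate([133, 182, 0]) cube([633, 285, 21]);
translate([133, 182, 272]) cube([633, 285, 21]);
translate([133, 182, 544]) cube([633, 285, 21]);


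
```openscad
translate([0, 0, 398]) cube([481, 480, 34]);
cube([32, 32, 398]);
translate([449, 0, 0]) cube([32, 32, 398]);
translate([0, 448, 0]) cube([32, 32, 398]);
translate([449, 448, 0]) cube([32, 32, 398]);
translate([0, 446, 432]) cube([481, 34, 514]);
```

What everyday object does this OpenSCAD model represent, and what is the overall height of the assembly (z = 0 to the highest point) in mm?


A chair. The overall height is 946 mm.

A slab on four corner posts with a tall panel at the back — a chair. The seat slab sits at z = 398 with thickness 34, and the 514 mm backrest starts at the seat top, so the overall height is 398 + 34 + 514 = 946 mm.


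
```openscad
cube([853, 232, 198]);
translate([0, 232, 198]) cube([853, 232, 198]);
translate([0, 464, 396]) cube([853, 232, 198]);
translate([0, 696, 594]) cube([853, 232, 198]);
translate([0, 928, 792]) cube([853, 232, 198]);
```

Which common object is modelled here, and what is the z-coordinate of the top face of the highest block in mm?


A staircase. The total rise is 990 mm.

5 identical blocks, each offset up and back from the previous — a staircase. Each step is 198 mm tall and there are 5 of them, so the total rise is 5 × 198 = 990 mm.


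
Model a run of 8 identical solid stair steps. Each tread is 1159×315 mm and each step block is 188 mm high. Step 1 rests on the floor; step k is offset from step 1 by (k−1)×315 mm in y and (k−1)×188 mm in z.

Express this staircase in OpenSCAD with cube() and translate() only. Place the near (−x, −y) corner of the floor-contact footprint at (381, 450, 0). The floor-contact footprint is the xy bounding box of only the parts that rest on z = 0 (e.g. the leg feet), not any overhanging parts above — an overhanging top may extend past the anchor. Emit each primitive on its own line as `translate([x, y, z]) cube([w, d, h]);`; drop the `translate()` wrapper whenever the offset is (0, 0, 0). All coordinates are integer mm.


translate([381, 450, 0]) cube([1159, 315, 188]);
translate([381, 765, 188]) cube([1159, 315, 188]);
translate([381, 1080, 376]) cube([1159, 315, 188]);
translate([381, 1395, 564]) cube([1159, 315, 188]);
translate([381, 1710, 752]) cube([1159, 315, 188]);
translate([381, 2025, 940]) cube([1159, 315, 188]);
translate([381, 2340, 1128]) cube([1159, 315, 188]);
translate([381, 2655, 1316]) cube([1159, 315, 188]);


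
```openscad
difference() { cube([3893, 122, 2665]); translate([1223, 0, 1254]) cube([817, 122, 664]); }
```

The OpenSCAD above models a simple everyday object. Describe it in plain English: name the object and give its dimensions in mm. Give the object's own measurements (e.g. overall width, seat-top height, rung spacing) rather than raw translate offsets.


A wall 3893 mm long (x), 122 mm thick (y), 2665 mm tall, with a rectangular window opening cut through it. The opening is 817 mm wide and 664 mm tall; its sill is at z = 1254 mm and its near (−x) edge is 1223 mm from the wall's −x end. The opening passes through the full wall thickness.


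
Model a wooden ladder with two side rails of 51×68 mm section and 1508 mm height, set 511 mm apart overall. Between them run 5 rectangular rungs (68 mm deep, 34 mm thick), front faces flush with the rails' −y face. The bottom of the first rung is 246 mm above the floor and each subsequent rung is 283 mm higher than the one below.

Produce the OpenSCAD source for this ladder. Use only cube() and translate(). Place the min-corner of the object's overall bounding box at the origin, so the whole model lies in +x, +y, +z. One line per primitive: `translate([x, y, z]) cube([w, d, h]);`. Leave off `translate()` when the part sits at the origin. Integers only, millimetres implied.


// rung span = 511 - 2*51 = 409
// rung[k] z = 246 + k*283
cube([51, 68, 1508]);
translate([460, 0, 0]) cube([51, 68, 1508]);
translate([51, 0, 246]) cube([409, 68, 34]);
translate([51, 0, 529]) cube([409, 68, 34]);
translate([51, 0, 812]) cube([409, 68, 34]);
translate([51, 0, 1095]) cube([409, 68, 34]);
translate([51, 0, 1378]) cube([409, 68, 34]);


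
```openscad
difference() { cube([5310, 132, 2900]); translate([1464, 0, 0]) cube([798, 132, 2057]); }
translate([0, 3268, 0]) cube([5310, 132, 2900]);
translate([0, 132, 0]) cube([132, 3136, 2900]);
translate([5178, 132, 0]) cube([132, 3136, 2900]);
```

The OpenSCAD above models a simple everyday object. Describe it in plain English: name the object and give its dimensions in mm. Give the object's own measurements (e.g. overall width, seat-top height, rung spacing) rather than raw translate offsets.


A single room: four walls, each 2900 mm tall and 132 mm thick, enclosing an outside footprint 5310×3400 mm (x × y), no floor or roof. The front and back walls (−y and +y sides) run the full x-width; the side walls fit between their inner faces. A door opening 798 mm wide and 2057 mm tall is cut through the front wall from the floor up, its −x edge 1464 mm from the wall's −x end.


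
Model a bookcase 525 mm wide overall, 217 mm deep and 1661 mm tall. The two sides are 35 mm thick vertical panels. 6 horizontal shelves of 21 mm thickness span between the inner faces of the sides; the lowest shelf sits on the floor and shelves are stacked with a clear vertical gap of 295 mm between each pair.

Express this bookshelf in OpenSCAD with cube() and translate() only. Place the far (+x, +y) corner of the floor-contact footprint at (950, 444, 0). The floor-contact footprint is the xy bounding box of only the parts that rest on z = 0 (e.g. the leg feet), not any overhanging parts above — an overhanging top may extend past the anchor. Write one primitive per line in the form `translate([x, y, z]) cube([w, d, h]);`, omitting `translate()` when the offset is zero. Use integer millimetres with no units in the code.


translate([425, 227, 0]) cube([35, 217, 1661]);
translate([915, 227, 0]) cube([35, 217, 1661]);
translate([460, 227, 0]) cube([455, 217, 21]);
translate([460, 227, 316]) cube([455, 217, 21]);
translate([460, 227, 632]) cube([455, 217, 21]);
translate([460, 227, 948]) cube([455, 217, 21]);
translate([460, 227, 1264]) cube([455, 217, 21]);
translate([460, 227, 1580]) cube([455, 217, 21]);


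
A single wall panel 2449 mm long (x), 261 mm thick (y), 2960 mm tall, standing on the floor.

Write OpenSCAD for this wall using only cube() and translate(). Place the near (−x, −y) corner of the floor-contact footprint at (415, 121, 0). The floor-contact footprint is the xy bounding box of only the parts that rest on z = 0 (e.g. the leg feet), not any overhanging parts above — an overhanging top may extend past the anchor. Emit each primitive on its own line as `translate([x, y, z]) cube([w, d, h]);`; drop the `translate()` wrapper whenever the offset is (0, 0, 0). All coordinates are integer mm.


translate([415, 121, 0]) cube([2449, 261, 2960]);


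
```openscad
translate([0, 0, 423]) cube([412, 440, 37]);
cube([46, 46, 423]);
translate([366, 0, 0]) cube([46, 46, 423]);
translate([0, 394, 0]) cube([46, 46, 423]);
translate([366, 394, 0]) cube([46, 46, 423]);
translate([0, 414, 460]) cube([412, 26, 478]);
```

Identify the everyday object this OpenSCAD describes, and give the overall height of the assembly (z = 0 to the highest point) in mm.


A chair. The overall height is 938 mm.

A slab on four corner posts with a tall panel at the back — a chair. The seat slab sits at z = 423 with thickness 37, and the 478 mm backrest starts at the seat top, so the overall height is 423 + 37 + 478 = 938 mm.


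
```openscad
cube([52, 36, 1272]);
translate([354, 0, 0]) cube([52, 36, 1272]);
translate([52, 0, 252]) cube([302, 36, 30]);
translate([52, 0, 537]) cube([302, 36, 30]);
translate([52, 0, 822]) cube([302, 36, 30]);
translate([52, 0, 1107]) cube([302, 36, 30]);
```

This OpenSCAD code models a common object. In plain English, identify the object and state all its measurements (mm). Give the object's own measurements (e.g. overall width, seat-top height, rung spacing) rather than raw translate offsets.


A straight ladder. Two 52×36 mm vertical rails, 1272 mm tall, stand 406 mm apart (outside-to-outside) with their front faces coplanar on the −y side. 4 rungs, each 36 mm deep and 30 mm tall, span between the inner faces of the rails, front faces flush with the rails. The lowest rung's underside is at z = 252 mm and rungs are spaced 285 mm apart (underside to underside).


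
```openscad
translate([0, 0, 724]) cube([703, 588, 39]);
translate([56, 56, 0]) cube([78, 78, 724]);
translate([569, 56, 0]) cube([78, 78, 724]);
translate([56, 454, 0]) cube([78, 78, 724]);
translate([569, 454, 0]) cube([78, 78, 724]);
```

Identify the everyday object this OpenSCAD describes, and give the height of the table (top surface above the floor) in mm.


A table. The table height is 763 mm.

A 703×588×39 slab sits at z = 724 on four 78 mm square posts — a table. The top surface is at 724 + 39 = 763 mm.


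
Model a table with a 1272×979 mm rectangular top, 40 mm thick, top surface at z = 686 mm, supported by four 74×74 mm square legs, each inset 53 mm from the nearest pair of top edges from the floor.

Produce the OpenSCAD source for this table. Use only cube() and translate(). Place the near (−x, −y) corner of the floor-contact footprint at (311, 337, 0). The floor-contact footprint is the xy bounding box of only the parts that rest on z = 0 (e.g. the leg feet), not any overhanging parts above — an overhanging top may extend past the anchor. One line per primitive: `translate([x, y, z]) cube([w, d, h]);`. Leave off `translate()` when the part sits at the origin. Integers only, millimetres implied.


// leg_h = 686 - 40 = 646
translate([258, 284, 646]) cube([1272, 979, 40]);
translate([311, 337, 0]) cube([74, 74, 646]);
translate([1403, 337, 0]) cube([74, 74, 646]);
translate([311, 1136, 0]) cube([74, 74, 646]);
translate([1403, 1136, 0]) cube([74, 74, 646]);


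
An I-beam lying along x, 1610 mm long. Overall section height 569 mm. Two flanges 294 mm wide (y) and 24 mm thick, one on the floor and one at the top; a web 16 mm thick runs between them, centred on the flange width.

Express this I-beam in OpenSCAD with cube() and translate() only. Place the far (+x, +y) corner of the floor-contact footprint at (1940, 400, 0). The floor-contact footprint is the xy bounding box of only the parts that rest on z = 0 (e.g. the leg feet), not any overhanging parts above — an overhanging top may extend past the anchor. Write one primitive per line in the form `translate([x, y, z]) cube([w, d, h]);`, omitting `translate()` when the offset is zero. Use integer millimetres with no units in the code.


translate([330, 106, 0]) cube([1610, 294, 24]);
translate([330, 245, 24]) cube([1610, 16, 521]);
translate([330, 106, 545]) cube([1610, 294, 24]);


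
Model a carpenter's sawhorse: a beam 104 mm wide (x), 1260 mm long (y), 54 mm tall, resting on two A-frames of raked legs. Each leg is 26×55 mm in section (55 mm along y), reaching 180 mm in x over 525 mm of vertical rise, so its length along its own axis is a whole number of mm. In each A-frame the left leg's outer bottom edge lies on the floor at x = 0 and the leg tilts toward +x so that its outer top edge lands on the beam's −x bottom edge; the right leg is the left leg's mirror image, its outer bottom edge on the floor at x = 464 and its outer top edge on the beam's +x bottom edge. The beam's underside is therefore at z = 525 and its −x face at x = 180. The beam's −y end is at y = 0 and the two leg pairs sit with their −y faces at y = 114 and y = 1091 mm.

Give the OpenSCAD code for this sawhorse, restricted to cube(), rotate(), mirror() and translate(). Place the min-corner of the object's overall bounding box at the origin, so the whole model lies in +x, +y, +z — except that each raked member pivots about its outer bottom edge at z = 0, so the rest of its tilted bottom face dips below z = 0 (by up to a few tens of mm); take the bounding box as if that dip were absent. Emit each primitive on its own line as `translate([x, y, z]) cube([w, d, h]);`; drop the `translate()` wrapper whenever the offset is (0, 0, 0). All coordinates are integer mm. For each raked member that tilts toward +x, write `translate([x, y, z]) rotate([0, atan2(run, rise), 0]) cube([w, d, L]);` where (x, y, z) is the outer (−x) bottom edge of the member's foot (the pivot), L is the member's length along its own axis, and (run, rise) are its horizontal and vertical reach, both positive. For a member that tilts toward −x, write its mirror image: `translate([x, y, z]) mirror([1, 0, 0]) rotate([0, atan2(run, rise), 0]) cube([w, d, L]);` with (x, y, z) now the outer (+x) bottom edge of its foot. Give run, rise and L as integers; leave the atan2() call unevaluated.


// leg length = √(180² + 525²) = 555
// right-leg outer foot x = 2·180 + 104 = 464
// beam min-corner = (180, 0, 525)
translate([180, 0, 525]) cube([104, 1260, 54]);
translate([0, 114, 0]) rotate([0, atan2(180, 525), 0]) cube([26, 55, 555]);
translate([464, 114, 0]) mirror([1, 0, 0]) rotate([0, atan2(180, 525), 0]) cube([26, 55, 555]);
translate([0, 1091, 0]) rotate([0, atan2(180, 525), 0]) cube([26, 55, 555]);
translate([464, 1091, 0]) mirror([1, 0, 0]) rotate([0, atan2(180, 525), 0]) cube([26, 55, 555]);
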